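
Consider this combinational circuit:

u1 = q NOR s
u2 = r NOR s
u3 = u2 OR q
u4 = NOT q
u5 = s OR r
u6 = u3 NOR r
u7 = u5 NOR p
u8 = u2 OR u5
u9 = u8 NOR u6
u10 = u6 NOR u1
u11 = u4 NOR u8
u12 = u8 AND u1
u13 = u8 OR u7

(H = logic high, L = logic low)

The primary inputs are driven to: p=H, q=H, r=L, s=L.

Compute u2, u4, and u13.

u2 = H; u4 = L; u13 = H

u2 = r NOR s = L NOR L = H
u4 = NOT q = NOT H = L
u5 = s OR r = L OR L = L
u7 = u5 NOR p = L NOR H = L
u8 = u2 OR u5 = H OR L = H
u13 = u8 OR u7 = H OR L = H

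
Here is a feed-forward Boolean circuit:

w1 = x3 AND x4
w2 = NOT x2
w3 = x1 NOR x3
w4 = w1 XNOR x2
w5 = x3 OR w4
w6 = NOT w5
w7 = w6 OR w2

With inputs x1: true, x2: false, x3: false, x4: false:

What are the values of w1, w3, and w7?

w1 = false, w3 = false, w7 = true

w1 = x3 AND x4 = false AND false = false
w2 = NOT x2 = NOT false = true
w3 = x1 NOR x3 = true NOR false = false
w4 = w1 XNOR x2 = false XNOR false = true
w5 = x3 OR w4 = false OR true = true
w6 = NOT w5 = NOT true = false
w7 = w6 OR w2 = false OR true = true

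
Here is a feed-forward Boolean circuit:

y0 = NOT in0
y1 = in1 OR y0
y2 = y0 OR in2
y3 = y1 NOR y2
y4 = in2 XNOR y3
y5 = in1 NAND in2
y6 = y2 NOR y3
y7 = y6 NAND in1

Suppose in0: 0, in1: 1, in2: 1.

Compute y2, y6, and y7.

y0 = NOT in0 = NOT 0 = 1
y1 = in1 OR y0 = 1 OR 1 = 1
y2 = y0 OR in2 = 1 OR 1 = 1
y3 = y1 NOR y2 = 1 NOR 1 = 0
y6 = y2 NOR y3 = 1 NOR 0 = 0
y7 = y6 NAND in1 = 0 NAND 1 = 1

y2 = 1  y6 = 0  y7 = 1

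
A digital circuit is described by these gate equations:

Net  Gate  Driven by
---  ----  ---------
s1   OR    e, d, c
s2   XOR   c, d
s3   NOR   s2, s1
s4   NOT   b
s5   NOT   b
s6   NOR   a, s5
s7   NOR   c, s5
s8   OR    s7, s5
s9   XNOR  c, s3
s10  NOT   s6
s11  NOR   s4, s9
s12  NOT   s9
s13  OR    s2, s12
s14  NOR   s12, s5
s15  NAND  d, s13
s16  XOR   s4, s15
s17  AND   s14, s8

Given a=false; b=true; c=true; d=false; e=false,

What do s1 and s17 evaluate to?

s1 = true, s17 = false

s1 = e OR d OR c = false OR false OR true = true
s2 = c XOR d = true XOR false = true
s3 = s2 NOR s1 = true NOR true = false
s5 = NOT b = NOT true = false
s7 = c NOR s5 = true NOR false = false
s8 = s7 OR s5 = false OR false = false
s9 = c XNOR s3 = true XNOR false = false
s12 = NOT s9 = NOT false = true
s14 = s12 NOR s5 = true NOR false = false
s17 = s14 AND s8 = false AND false = false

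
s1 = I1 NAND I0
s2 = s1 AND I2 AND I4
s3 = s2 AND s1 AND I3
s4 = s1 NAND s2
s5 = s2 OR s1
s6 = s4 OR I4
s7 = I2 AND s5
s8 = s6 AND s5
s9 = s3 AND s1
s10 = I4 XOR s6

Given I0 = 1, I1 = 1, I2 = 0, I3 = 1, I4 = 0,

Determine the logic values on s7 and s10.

s1 = I1 NAND I0 = 1 NAND 1 = 0
s2 = s1 AND I2 AND I4 = 0 AND 0 AND 0 = 0
s4 = s1 NAND s2 = 0 NAND 0 = 1
s5 = s2 OR s1 = 0 OR 0 = 0
s6 = s4 OR I4 = 1 OR 0 = 1
s7 = I2 AND s5 = 0 AND 0 = 0
s10 = I4 XOR s6 = 0 XOR 1 = 1

s7 = 0, s10 = 1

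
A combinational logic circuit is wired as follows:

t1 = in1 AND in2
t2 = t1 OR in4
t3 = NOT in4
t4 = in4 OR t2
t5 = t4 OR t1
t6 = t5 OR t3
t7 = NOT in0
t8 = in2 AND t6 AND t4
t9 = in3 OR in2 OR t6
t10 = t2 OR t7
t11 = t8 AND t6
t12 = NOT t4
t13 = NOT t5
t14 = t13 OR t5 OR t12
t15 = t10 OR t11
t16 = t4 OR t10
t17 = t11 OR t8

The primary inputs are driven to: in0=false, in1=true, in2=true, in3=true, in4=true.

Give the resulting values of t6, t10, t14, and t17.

t1 = in1 AND in2 = true AND true = true
t2 = t1 OR in4 = true OR true = true
t3 = NOT in4 = NOT true = false
t4 = in4 OR t2 = true OR true = true
t5 = t4 OR t1 = true OR true = true
t6 = t5 OR t3 = true OR false = true
t7 = NOT in0 = NOT false = true
t8 = in2 AND t6 AND t4 = true AND true AND true = true
t10 = t2 OR t7 = true OR true = true
t11 = t8 AND t6 = true AND true = true
t12 = NOT t4 = NOT true = false
t13 = NOT t5 = NOT true = false
t14 = t13 OR t5 OR t12 = false OR true OR false = true
t17 = t11 OR t8 = true OR true = true

t6 = true, t10 = true, t14 = true, t17 = true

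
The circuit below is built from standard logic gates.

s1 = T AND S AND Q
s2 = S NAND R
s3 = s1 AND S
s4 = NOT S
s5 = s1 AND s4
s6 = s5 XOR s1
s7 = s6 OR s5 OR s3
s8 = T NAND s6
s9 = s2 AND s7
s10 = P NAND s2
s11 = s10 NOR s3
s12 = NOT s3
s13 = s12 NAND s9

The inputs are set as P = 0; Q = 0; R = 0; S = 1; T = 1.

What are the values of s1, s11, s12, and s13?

s1 = T AND S AND Q = 1 AND 1 AND 0 = 0
s2 = S NAND R = 1 NAND 0 = 1
s3 = s1 AND S = 0 AND 1 = 0
s4 = NOT S = NOT 1 = 0
s5 = s1 AND s4 = 0 AND 0 = 0
s6 = s5 XOR s1 = 0 XOR 0 = 0
s7 = s6 OR s5 OR s3 = 0 OR 0 OR 0 = 0
s9 = s2 AND s7 = 1 AND 0 = 0
s10 = P NAND s2 = 0 NAND 1 = 1
s11 = s10 NOR s3 = 1 NOR 0 = 0
s12 = NOT s3 = NOT 0 = 1
s13 = s12 NAND s9 = 1 NAND 0 = 1

s1 = 0, s11 = 0, s12 = 1, s13 = 1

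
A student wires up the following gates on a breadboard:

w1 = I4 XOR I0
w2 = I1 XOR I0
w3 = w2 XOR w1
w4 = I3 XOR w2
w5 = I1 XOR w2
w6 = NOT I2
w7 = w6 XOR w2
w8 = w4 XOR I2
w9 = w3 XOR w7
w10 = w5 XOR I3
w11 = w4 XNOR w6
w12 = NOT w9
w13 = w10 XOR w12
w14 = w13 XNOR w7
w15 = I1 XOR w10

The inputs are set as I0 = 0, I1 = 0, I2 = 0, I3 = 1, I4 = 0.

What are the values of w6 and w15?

w2 = I1 XOR I0 = 0 XOR 0 = 0
w5 = I1 XOR w2 = 0 XOR 0 = 0
w6 = NOT I2 = NOT 0 = 1
w10 = w5 XOR I3 = 0 XOR 1 = 1
w15 = I1 XOR w10 = 0 XOR 1 = 1

w6 = 1; w15 = 1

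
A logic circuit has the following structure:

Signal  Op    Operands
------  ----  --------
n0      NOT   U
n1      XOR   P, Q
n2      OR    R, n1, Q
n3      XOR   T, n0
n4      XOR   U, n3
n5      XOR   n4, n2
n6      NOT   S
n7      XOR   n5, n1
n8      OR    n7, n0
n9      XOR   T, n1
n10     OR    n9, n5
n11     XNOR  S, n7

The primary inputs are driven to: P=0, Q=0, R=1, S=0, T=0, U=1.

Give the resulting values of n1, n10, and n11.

n0 = NOT U = NOT 1 = 0
n1 = P XOR Q = 0 XOR 0 = 0
n2 = R OR n1 OR Q = 1 OR 0 OR 0 = 1
n3 = T XOR n0 = 0 XOR 0 = 0
n4 = U XOR n3 = 1 XOR 0 = 1
n5 = n4 XOR n2 = 1 XOR 1 = 0
n7 = n5 XOR n1 = 0 XOR 0 = 0
n9 = T XOR n1 = 0 XOR 0 = 0
n10 = n9 OR n5 = 0 OR 0 = 0
n11 = S XNOR n7 = 0 XNOR 0 = 1

n1 = 0; n10 = 0; n11 = 1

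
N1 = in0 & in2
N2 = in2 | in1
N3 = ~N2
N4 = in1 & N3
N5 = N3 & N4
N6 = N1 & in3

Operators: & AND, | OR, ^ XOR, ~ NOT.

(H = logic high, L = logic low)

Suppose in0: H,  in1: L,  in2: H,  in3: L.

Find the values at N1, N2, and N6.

N1 = in0 AND in2 = H AND H = H
N2 = in2 OR in1 = H OR L = H
N6 = N1 AND in3 = H AND L = L

N1 = H, N2 = H, N6 = L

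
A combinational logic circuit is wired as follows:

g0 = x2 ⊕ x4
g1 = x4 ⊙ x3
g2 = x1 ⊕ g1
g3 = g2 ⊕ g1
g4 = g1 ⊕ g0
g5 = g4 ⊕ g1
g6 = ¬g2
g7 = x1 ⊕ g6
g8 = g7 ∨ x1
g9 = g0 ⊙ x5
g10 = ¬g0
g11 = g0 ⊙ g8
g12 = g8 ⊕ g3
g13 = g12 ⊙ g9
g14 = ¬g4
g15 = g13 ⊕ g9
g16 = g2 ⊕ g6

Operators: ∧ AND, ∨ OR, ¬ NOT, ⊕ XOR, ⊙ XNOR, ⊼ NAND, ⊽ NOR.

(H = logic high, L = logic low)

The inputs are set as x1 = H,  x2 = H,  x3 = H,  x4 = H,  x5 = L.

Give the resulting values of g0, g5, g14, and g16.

g0 = L, g5 = L, g14 = L, g16 = H

g0 = x2 XOR x4 = H XOR H = L
g1 = x4 XNOR x3 = H XNOR H = H
g2 = x1 XOR g1 = H XOR H = L
g4 = g1 XOR g0 = H XOR L = H
g5 = g4 XOR g1 = H XOR H = L
g6 = NOT g2 = NOT L = H
g14 = NOT g4 = NOT H = L
g16 = g2 XOR g6 = L XOR H = H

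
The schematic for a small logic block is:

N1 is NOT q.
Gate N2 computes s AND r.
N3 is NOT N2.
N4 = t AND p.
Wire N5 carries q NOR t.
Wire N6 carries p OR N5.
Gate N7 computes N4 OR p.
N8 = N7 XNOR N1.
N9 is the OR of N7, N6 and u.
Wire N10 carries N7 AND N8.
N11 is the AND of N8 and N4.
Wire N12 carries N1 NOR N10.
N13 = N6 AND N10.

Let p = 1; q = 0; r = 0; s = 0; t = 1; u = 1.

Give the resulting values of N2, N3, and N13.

N2 = 0, N3 = 1, N13 = 1

N1 = NOT q = NOT 0 = 1
N2 = s AND r = 0 AND 0 = 0
N3 = NOT N2 = NOT 0 = 1
N4 = t AND p = 1 AND 1 = 1
N5 = q NOR t = 0 NOR 1 = 0
N6 = p OR N5 = 1 OR 0 = 1
N7 = N4 OR p = 1 OR 1 = 1
N8 = N7 XNOR N1 = 1 XNOR 1 = 1
N10 = N7 AND N8 = 1 AND 1 = 1
N13 = N6 AND N10 = 1 AND 1 = 1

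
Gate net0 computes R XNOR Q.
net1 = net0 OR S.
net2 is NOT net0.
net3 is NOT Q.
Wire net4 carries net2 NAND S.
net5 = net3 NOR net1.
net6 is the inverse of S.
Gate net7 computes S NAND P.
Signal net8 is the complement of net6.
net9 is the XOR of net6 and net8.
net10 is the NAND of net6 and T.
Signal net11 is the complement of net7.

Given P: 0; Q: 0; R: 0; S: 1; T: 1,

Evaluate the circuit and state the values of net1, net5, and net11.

net1 = 1  net5 = 0  net11 = 0

net0 = R XNOR Q = 0 XNOR 0 = 1
net1 = net0 OR S = 1 OR 1 = 1
net3 = NOT Q = NOT 0 = 1
net5 = net3 NOR net1 = 1 NOR 1 = 0
net7 = S NAND P = 1 NAND 0 = 1
net11 = NOT net7 = NOT 1 = 0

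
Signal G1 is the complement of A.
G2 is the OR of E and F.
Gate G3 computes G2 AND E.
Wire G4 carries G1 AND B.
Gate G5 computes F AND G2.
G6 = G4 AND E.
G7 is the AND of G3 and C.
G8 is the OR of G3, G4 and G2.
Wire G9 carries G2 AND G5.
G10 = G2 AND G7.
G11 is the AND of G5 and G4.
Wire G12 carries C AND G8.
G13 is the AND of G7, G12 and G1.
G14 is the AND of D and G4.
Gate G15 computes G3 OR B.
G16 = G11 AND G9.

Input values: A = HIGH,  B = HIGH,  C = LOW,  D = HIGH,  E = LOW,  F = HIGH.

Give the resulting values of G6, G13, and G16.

G6 = LOW, G13 = LOW, G16 = LOW

G1 = NOT A = NOT HIGH = LOW
G2 = E OR F = LOW OR HIGH = HIGH
G3 = G2 AND E = HIGH AND LOW = LOW
G4 = G1 AND B = LOW AND HIGH = LOW
G5 = F AND G2 = HIGH AND HIGH = HIGH
G6 = G4 AND E = LOW AND LOW = LOW
G7 = G3 AND C = LOW AND LOW = LOW
G8 = G3 OR G4 OR G2 = LOW OR LOW OR HIGH = HIGH
G9 = G2 AND G5 = HIGH AND HIGH = HIGH
G11 = G5 AND G4 = HIGH AND LOW = LOW
G12 = C AND G8 = LOW AND HIGH = LOW
G13 = G7 AND G12 AND G1 = LOW AND LOW AND LOW = LOW
G16 = G11 AND G9 = LOW AND HIGH = LOW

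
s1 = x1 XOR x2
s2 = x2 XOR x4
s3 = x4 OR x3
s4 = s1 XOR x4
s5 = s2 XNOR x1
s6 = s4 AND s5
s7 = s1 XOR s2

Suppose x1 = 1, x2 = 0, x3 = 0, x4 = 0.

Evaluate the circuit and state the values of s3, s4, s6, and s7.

s3 = 0; s4 = 1; s6 = 0; s7 = 1

s1 = x1 XOR x2 = 1 XOR 0 = 1
s2 = x2 XOR x4 = 0 XOR 0 = 0
s3 = x4 OR x3 = 0 OR 0 = 0
s4 = s1 XOR x4 = 1 XOR 0 = 1
s5 = s2 XNOR x1 = 0 XNOR 1 = 0
s6 = s4 AND s5 = 1 AND 0 = 0
s7 = s1 XOR s2 = 1 XOR 0 = 1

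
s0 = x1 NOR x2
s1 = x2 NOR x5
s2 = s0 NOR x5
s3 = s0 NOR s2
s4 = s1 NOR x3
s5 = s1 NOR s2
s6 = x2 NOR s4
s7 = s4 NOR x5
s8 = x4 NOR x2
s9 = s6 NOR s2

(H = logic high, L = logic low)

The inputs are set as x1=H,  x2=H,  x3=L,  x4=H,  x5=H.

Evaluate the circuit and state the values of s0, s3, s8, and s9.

s0 = L  s3 = H  s8 = L  s9 = H

s0 = x1 NOR x2 = H NOR H = L
s1 = x2 NOR x5 = H NOR H = L
s2 = s0 NOR x5 = L NOR H = L
s3 = s0 NOR s2 = L NOR L = H
s4 = s1 NOR x3 = L NOR L = H
s6 = x2 NOR s4 = H NOR H = L
s8 = x4 NOR x2 = H NOR H = L
s9 = s6 NOR s2 = L NOR L = H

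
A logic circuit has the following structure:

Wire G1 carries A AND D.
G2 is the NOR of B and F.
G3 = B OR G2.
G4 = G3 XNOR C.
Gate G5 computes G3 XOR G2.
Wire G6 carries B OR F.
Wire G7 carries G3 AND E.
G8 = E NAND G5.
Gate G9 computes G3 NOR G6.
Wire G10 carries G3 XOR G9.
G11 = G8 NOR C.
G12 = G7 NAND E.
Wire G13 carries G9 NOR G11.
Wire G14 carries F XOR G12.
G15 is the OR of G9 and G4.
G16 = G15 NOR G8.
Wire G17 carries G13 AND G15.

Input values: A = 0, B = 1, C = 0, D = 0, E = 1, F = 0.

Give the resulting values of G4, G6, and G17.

G2 = B NOR F = 1 NOR 0 = 0
G3 = B OR G2 = 1 OR 0 = 1
G4 = G3 XNOR C = 1 XNOR 0 = 0
G5 = G3 XOR G2 = 1 XOR 0 = 1
G6 = B OR F = 1 OR 0 = 1
G8 = E NAND G5 = 1 NAND 1 = 0
G9 = G3 NOR G6 = 1 NOR 1 = 0
G11 = G8 NOR C = 0 NOR 0 = 1
G13 = G9 NOR G11 = 0 NOR 1 = 0
G15 = G9 OR G4 = 0 OR 0 = 0
G17 = G13 AND G15 = 0 AND 0 = 0

G4 = 0  G6 = 1  G17 = 0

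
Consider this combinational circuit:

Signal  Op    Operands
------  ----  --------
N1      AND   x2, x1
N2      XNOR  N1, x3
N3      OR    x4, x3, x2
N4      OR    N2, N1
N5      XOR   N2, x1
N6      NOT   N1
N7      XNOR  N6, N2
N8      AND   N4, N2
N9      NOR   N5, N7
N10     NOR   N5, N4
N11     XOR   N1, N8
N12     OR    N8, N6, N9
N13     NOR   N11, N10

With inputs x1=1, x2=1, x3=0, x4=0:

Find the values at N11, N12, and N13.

N1 = x2 AND x1 = 1 AND 1 = 1
N2 = N1 XNOR x3 = 1 XNOR 0 = 0
N4 = N2 OR N1 = 0 OR 1 = 1
N5 = N2 XOR x1 = 0 XOR 1 = 1
N6 = NOT N1 = NOT 1 = 0
N7 = N6 XNOR N2 = 0 XNOR 0 = 1
N8 = N4 AND N2 = 1 AND 0 = 0
N9 = N5 NOR N7 = 1 NOR 1 = 0
N10 = N5 NOR N4 = 1 NOR 1 = 0
N11 = N1 XOR N8 = 1 XOR 0 = 1
N12 = N8 OR N6 OR N9 = 0 OR 0 OR 0 = 0
N13 = N11 NOR N10 = 1 NOR 0 = 0

N11 = 1, N12 = 0, N13 = 0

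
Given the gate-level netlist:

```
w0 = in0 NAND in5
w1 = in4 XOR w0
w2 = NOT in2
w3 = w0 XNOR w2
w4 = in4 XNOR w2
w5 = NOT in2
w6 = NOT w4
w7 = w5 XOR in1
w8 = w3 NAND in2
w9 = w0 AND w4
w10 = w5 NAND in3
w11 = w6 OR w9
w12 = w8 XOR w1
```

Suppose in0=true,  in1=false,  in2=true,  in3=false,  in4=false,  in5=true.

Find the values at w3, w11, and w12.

w3 = true  w11 = false  w12 = false

w0 = in0 NAND in5 = true NAND true = false
w1 = in4 XOR w0 = false XOR false = false
w2 = NOT in2 = NOT true = false
w3 = w0 XNOR w2 = false XNOR false = true
w4 = in4 XNOR w2 = false XNOR false = true
w6 = NOT w4 = NOT true = false
w8 = w3 NAND in2 = true NAND true = false
w9 = w0 AND w4 = false AND true = false
w11 = w6 OR w9 = false OR false = false
w12 = w8 XOR w1 = false XOR false = false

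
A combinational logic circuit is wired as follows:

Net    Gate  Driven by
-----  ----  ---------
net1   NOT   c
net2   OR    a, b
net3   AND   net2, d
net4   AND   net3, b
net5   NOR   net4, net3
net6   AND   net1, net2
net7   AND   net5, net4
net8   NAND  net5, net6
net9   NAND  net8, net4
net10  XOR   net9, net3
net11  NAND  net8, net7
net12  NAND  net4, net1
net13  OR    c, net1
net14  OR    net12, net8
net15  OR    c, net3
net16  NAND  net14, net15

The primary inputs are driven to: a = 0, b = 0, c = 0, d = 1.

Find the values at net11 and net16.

net11 = 1, net16 = 1

net1 = NOT c = NOT 0 = 1
net2 = a OR b = 0 OR 0 = 0
net3 = net2 AND d = 0 AND 1 = 0
net4 = net3 AND b = 0 AND 0 = 0
net5 = net4 NOR net3 = 0 NOR 0 = 1
net6 = net1 AND net2 = 1 AND 0 = 0
net7 = net5 AND net4 = 1 AND 0 = 0
net8 = net5 NAND net6 = 1 NAND 0 = 1
net11 = net8 NAND net7 = 1 NAND 0 = 1
net12 = net4 NAND net1 = 0 NAND 1 = 1
net14 = net12 OR net8 = 1 OR 1 = 1
net15 = c OR net3 = 0 OR 0 = 0
net16 = net14 NAND net15 = 1 NAND 0 = 1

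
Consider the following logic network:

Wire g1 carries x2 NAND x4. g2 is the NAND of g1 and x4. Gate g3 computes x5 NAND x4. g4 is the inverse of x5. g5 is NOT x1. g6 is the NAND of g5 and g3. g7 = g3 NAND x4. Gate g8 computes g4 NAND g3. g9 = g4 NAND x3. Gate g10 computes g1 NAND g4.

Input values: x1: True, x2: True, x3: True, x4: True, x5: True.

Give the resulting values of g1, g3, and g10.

g1 = False, g3 = False, g10 = True

g1 = x2 NAND x4 = True NAND True = False
g3 = x5 NAND x4 = True NAND True = False
g4 = NOT x5 = NOT True = False
g10 = g1 NAND g4 = False NAND False = True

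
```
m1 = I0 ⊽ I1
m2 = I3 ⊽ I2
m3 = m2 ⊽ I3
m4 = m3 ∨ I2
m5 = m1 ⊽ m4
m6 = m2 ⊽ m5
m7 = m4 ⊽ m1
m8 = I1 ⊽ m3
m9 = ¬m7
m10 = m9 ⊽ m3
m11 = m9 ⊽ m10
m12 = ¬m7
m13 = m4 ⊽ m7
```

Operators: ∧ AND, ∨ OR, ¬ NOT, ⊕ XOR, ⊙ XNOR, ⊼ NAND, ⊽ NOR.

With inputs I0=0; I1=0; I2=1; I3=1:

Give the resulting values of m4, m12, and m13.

m4 = 1, m12 = 1, m13 = 0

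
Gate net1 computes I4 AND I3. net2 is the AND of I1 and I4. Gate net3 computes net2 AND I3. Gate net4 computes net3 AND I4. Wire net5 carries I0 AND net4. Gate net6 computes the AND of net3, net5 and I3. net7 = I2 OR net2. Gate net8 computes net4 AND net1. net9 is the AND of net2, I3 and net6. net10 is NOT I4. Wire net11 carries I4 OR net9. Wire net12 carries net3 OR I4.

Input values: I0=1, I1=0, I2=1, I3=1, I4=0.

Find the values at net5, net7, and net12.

net2 = I1 AND I4 = 0 AND 0 = 0
net3 = net2 AND I3 = 0 AND 1 = 0
net4 = net3 AND I4 = 0 AND 0 = 0
net5 = I0 AND net4 = 1 AND 0 = 0
net7 = I2 OR net2 = 1 OR 0 = 1
net12 = net3 OR I4 = 0 OR 0 = 0

net5 = 0; net7 = 1; net12 = 0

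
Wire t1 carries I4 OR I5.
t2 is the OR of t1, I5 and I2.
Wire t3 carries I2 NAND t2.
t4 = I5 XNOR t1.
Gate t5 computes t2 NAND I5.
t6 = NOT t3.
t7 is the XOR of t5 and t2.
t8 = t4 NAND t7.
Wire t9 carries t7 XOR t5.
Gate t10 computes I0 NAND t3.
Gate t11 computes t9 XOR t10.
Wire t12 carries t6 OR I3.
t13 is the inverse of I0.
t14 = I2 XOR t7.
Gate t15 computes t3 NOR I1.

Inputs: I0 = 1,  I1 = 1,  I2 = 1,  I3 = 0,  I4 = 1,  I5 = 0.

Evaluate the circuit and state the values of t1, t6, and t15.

t1 = 1, t6 = 1, t15 = 0

t1 = I4 OR I5 = 1 OR 0 = 1
t2 = t1 OR I5 OR I2 = 1 OR 0 OR 1 = 1
t3 = I2 NAND t2 = 1 NAND 1 = 0
t6 = NOT t3 = NOT 0 = 1
t15 = t3 NOR I1 = 0 NOR 1 = 0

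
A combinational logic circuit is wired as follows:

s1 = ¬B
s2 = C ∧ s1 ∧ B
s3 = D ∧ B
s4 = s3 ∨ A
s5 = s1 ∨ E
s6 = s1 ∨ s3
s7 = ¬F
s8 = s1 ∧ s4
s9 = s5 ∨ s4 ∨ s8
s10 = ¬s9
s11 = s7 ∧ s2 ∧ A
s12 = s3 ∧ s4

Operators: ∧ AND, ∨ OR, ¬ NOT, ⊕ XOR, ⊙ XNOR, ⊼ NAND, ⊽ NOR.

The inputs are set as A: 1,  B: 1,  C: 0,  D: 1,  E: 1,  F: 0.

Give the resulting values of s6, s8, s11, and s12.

s6 = 1; s8 = 0; s11 = 0; s12 = 1

s1 = NOT B = NOT 1 = 0
s2 = C AND s1 AND B = 0 AND 0 AND 1 = 0
s3 = D AND B = 1 AND 1 = 1
s4 = s3 OR A = 1 OR 1 = 1
s6 = s1 OR s3 = 0 OR 1 = 1
s7 = NOT F = NOT 0 = 1
s8 = s1 AND s4 = 0 AND 1 = 0
s11 = s7 AND s2 AND A = 1 AND 0 AND 1 = 0
s12 = s3 AND s4 = 1 AND 1 = 1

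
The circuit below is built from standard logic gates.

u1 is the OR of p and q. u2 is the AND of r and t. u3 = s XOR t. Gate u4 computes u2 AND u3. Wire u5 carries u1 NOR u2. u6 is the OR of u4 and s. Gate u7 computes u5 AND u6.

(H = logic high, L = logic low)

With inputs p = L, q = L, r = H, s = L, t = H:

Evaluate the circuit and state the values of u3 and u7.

u3 = H; u7 = L

u1 = p OR q = L OR L = L
u2 = r AND t = H AND H = H
u3 = s XOR t = L XOR H = H
u4 = u2 AND u3 = H AND H = H
u5 = u1 NOR u2 = L NOR H = L
u6 = u4 OR s = H OR L = H
u7 = u5 AND u6 = L AND H = L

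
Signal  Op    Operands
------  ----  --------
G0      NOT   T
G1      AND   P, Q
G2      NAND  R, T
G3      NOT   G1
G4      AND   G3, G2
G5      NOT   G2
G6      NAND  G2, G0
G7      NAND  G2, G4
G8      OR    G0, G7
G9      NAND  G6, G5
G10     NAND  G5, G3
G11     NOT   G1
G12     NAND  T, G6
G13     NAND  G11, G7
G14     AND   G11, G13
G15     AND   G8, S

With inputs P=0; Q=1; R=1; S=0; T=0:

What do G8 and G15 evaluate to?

G8 = 1; G15 = 0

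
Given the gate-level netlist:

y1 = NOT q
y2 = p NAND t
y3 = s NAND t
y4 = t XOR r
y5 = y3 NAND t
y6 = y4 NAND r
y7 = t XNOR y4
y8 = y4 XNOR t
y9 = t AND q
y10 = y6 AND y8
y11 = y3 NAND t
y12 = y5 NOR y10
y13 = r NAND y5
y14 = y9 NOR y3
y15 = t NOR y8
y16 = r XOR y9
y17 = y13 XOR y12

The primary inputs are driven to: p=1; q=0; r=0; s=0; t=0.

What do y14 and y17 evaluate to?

y14 = 0  y17 = 1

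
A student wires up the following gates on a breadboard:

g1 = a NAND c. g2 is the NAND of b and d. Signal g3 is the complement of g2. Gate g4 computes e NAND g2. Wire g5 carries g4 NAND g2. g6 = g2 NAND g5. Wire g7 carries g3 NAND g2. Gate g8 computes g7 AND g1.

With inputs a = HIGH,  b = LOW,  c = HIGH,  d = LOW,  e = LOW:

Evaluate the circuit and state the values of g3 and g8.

g3 = LOW, g8 = LOW

g1 = a NAND c = HIGH NAND HIGH = LOW
g2 = b NAND d = LOW NAND LOW = HIGH
g3 = NOT g2 = NOT HIGH = LOW
g7 = g3 NAND g2 = LOW NAND HIGH = HIGH
g8 = g7 AND g1 = HIGH AND LOW = LOW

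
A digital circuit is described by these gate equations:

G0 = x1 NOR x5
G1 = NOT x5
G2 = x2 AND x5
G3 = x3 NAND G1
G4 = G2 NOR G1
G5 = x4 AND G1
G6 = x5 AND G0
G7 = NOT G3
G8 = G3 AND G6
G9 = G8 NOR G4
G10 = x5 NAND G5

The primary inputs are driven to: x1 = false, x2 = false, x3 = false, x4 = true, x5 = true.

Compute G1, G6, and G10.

G0 = x1 NOR x5 = false NOR true = false
G1 = NOT x5 = NOT true = false
G5 = x4 AND G1 = true AND false = false
G6 = x5 AND G0 = true AND false = false
G10 = x5 NAND G5 = true NAND false = true

G1 = false; G6 = false; G10 = true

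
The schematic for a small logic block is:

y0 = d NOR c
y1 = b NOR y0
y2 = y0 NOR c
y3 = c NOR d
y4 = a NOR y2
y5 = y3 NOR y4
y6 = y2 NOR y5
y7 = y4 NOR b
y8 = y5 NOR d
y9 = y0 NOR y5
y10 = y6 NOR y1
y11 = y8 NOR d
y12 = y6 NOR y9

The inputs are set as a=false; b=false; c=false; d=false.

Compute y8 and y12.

y8 = true  y12 = false

y0 = d NOR c = false NOR false = true
y2 = y0 NOR c = true NOR false = false
y3 = c NOR d = false NOR false = true
y4 = a NOR y2 = false NOR false = true
y5 = y3 NOR y4 = true NOR true = false
y6 = y2 NOR y5 = false NOR false = true
y8 = y5 NOR d = false NOR false = true
y9 = y0 NOR y5 = true NOR false = false
y12 = y6 NOR y9 = true NOR false = false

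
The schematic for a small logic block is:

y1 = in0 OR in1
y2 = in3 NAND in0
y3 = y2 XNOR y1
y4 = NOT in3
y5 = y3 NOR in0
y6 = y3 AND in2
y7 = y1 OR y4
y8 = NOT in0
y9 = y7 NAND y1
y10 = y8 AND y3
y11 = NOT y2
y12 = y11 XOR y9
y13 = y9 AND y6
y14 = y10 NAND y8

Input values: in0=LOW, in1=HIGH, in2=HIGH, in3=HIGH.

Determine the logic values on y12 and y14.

y1 = in0 OR in1 = LOW OR HIGH = HIGH
y2 = in3 NAND in0 = HIGH NAND LOW = HIGH
y3 = y2 XNOR y1 = HIGH XNOR HIGH = HIGH
y4 = NOT in3 = NOT HIGH = LOW
y7 = y1 OR y4 = HIGH OR LOW = HIGH
y8 = NOT in0 = NOT LOW = HIGH
y9 = y7 NAND y1 = HIGH NAND HIGH = LOW
y10 = y8 AND y3 = HIGH AND HIGH = HIGH
y11 = NOT y2 = NOT HIGH = LOW
y12 = y11 XOR y9 = LOW XOR LOW = LOW
y14 = y10 NAND y8 = HIGH NAND HIGH = LOW

y12 = LOW, y14 = LOW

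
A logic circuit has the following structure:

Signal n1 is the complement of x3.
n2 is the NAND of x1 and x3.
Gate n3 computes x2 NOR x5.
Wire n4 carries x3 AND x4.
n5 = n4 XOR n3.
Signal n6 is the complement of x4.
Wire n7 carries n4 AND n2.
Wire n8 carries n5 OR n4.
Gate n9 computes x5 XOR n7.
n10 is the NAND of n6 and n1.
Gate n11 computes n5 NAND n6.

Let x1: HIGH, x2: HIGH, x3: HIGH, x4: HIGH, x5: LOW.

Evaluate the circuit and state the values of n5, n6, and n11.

n5 = HIGH, n6 = LOW, n11 = HIGH

n3 = x2 NOR x5 = HIGH NOR LOW = LOW
n4 = x3 AND x4 = HIGH AND HIGH = HIGH
n5 = n4 XOR n3 = HIGH XOR LOW = HIGH
n6 = NOT x4 = NOT HIGH = LOW
n11 = n5 NAND n6 = HIGH NAND LOW = HIGH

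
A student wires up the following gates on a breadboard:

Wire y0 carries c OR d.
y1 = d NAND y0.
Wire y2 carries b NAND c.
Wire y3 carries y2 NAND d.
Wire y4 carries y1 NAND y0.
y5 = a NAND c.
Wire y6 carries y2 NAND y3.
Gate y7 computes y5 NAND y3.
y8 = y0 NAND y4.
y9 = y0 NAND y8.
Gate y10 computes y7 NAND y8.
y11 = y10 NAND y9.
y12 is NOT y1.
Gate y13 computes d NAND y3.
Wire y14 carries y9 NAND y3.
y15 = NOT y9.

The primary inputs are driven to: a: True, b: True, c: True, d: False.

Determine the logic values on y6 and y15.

y0 = c OR d = True OR False = True
y1 = d NAND y0 = False NAND True = True
y2 = b NAND c = True NAND True = False
y3 = y2 NAND d = False NAND False = True
y4 = y1 NAND y0 = True NAND True = False
y6 = y2 NAND y3 = False NAND True = True
y8 = y0 NAND y4 = True NAND False = True
y9 = y0 NAND y8 = True NAND True = False
y15 = NOT y9 = NOT False = True

y6 = True; y15 = True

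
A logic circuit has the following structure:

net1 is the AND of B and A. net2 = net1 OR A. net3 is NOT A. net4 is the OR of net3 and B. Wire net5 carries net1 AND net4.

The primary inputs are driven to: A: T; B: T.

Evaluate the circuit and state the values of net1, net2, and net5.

net1 = B AND A = T AND T = T
net2 = net1 OR A = T OR T = T
net3 = NOT A = NOT T = F
net4 = net3 OR B = F OR T = T
net5 = net1 AND net4 = T AND T = T

net1 = T  net2 = T  net5 = T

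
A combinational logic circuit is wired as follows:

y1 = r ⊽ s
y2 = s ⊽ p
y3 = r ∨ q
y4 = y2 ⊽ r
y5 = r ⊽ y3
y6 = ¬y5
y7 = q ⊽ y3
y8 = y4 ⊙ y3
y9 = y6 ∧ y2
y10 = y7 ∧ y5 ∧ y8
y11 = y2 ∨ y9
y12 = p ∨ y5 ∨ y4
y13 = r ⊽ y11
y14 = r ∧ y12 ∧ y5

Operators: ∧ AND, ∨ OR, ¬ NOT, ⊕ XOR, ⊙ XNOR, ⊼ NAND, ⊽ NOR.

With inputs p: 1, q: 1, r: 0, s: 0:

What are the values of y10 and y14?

y2 = s NOR p = 0 NOR 1 = 0
y3 = r OR q = 0 OR 1 = 1
y4 = y2 NOR r = 0 NOR 0 = 1
y5 = r NOR y3 = 0 NOR 1 = 0
y7 = q NOR y3 = 1 NOR 1 = 0
y8 = y4 XNOR y3 = 1 XNOR 1 = 1
y10 = y7 AND y5 AND y8 = 0 AND 0 AND 1 = 0
y12 = p OR y5 OR y4 = 1 OR 0 OR 1 = 1
y14 = r AND y12 AND y5 = 0 AND 1 AND 0 = 0

y10 = 0; y14 = 0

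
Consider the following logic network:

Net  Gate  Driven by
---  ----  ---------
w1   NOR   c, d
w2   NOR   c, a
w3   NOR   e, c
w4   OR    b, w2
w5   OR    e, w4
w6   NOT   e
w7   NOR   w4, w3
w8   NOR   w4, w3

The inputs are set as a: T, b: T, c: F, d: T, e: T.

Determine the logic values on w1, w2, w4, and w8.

w1 = F; w2 = F; w4 = T; w8 = F

w1 = c NOR d = F NOR T = F
w2 = c NOR a = F NOR T = F
w3 = e NOR c = T NOR F = F
w4 = b OR w2 = T OR F = T
w8 = w4 NOR w3 = T NOR F = F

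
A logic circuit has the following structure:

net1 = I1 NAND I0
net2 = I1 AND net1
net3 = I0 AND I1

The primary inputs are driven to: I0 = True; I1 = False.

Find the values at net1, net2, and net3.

net1 = True, net2 = False, net3 = False

net1 = I1 NAND I0 = False NAND True = True
net2 = I1 AND net1 = False AND True = False
net3 = I0 AND I1 = True AND False = False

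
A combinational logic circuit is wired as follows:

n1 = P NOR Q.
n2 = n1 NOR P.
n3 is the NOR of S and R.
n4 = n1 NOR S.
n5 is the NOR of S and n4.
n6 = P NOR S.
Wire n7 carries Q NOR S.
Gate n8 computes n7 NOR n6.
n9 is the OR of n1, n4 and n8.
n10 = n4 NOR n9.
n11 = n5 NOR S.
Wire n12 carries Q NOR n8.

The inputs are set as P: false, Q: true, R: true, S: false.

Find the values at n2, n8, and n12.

n1 = P NOR Q = false NOR true = false
n2 = n1 NOR P = false NOR false = true
n6 = P NOR S = false NOR false = true
n7 = Q NOR S = true NOR false = false
n8 = n7 NOR n6 = false NOR true = false
n12 = Q NOR n8 = true NOR false = false

n2 = true, n8 = false, n12 = false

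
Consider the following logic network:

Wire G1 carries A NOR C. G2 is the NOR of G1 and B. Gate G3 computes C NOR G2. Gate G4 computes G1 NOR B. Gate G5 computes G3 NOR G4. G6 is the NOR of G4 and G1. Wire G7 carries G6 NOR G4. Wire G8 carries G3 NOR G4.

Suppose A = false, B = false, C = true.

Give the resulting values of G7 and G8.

G7 = false; G8 = false

G1 = A NOR C = false NOR true = false
G2 = G1 NOR B = false NOR false = true
G3 = C NOR G2 = true NOR true = false
G4 = G1 NOR B = false NOR false = true
G6 = G4 NOR G1 = true NOR false = false
G7 = G6 NOR G4 = false NOR true = false
G8 = G3 NOR G4 = false NOR true = false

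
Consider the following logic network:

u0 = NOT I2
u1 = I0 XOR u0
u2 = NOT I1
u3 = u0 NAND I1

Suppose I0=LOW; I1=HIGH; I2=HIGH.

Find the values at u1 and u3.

u1 = LOW; u3 = HIGH

u0 = NOT I2 = NOT HIGH = LOW
u1 = I0 XOR u0 = LOW XOR LOW = LOW
u3 = u0 NAND I1 = LOW NAND HIGH = HIGH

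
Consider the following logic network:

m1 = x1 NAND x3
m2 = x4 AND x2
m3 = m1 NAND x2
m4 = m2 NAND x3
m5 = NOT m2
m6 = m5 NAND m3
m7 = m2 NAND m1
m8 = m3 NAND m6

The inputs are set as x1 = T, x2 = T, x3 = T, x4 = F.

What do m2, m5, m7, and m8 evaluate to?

m2 = F  m5 = T  m7 = T  m8 = T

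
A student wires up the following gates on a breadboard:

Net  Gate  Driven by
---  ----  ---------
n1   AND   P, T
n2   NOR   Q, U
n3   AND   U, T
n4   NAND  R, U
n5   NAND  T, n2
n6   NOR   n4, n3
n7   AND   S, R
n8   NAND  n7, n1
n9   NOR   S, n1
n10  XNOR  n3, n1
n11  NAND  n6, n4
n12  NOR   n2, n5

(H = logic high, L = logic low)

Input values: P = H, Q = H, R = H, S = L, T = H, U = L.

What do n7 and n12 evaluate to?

n7 = L; n12 = L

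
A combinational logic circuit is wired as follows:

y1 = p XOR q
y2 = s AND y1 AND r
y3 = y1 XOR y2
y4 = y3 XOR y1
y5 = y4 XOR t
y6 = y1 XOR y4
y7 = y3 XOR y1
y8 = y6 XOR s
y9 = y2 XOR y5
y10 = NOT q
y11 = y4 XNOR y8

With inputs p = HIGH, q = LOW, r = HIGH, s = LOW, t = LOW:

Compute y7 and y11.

y7 = LOW  y11 = LOW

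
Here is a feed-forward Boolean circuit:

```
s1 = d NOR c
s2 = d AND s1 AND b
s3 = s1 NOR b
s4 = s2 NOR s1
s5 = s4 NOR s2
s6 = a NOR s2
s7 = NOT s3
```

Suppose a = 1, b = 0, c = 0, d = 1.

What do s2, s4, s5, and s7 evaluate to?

s2 = 0  s4 = 1  s5 = 0  s7 = 0

s1 = d NOR c = 1 NOR 0 = 0
s2 = d AND s1 AND b = 1 AND 0 AND 0 = 0
s3 = s1 NOR b = 0 NOR 0 = 1
s4 = s2 NOR s1 = 0 NOR 0 = 1
s5 = s4 NOR s2 = 1 NOR 0 = 0
s7 = NOT s3 = NOT 1 = 0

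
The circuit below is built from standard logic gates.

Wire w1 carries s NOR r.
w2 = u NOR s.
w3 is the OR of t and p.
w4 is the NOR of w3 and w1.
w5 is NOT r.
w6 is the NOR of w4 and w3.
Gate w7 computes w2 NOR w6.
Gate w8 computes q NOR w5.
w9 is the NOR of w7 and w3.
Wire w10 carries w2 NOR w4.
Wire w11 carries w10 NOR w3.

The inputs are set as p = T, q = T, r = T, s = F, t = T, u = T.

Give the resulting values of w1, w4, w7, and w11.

w1 = s NOR r = F NOR T = F
w2 = u NOR s = T NOR F = F
w3 = t OR p = T OR T = T
w4 = w3 NOR w1 = T NOR F = F
w6 = w4 NOR w3 = F NOR T = F
w7 = w2 NOR w6 = F NOR F = T
w10 = w2 NOR w4 = F NOR F = T
w11 = w10 NOR w3 = T NOR T = F

w1 = F, w4 = F, w7 = T, w11 = F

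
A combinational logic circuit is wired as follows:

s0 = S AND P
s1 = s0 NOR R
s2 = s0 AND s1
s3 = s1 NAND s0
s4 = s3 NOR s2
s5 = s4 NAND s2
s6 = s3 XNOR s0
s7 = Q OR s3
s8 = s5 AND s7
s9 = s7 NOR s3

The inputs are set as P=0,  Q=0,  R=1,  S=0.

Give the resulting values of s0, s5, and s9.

s0 = 0; s5 = 1; s9 = 0

s0 = S AND P = 0 AND 0 = 0
s1 = s0 NOR R = 0 NOR 1 = 0
s2 = s0 AND s1 = 0 AND 0 = 0
s3 = s1 NAND s0 = 0 NAND 0 = 1
s4 = s3 NOR s2 = 1 NOR 0 = 0
s5 = s4 NAND s2 = 0 NAND 0 = 1
s7 = Q OR s3 = 0 OR 1 = 1
s9 = s7 NOR s3 = 1 NOR 1 = 0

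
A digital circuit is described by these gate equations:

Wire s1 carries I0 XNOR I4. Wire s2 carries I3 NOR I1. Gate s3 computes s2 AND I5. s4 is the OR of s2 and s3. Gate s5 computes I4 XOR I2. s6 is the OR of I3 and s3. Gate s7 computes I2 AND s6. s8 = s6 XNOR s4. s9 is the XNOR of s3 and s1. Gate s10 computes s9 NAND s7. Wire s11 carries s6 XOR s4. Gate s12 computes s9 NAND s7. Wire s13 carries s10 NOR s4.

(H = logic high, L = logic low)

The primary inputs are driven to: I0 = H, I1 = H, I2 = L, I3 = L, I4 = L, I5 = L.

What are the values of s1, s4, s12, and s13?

s1 = L; s4 = L; s12 = H; s13 = L

s1 = I0 XNOR I4 = H XNOR L = L
s2 = I3 NOR I1 = L NOR H = L
s3 = s2 AND I5 = L AND L = L
s4 = s2 OR s3 = L OR L = L
s6 = I3 OR s3 = L OR L = L
s7 = I2 AND s6 = L AND L = L
s9 = s3 XNOR s1 = L XNOR L = H
s10 = s9 NAND s7 = H NAND L = H
s12 = s9 NAND s7 = H NAND L = H
s13 = s10 NOR s4 = H NOR L = L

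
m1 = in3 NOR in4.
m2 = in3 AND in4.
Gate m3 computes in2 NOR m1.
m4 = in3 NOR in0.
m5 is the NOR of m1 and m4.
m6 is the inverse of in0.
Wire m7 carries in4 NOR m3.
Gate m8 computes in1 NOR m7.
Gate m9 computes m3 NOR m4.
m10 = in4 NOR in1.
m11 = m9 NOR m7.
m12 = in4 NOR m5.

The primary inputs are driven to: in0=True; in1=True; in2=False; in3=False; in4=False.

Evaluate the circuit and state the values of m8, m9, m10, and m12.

m1 = in3 NOR in4 = False NOR False = True
m3 = in2 NOR m1 = False NOR True = False
m4 = in3 NOR in0 = False NOR True = False
m5 = m1 NOR m4 = True NOR False = False
m7 = in4 NOR m3 = False NOR False = True
m8 = in1 NOR m7 = True NOR True = False
m9 = m3 NOR m4 = False NOR False = True
m10 = in4 NOR in1 = False NOR True = False
m12 = in4 NOR m5 = False NOR False = True

m8 = False; m9 = True; m10 = False; m12 = True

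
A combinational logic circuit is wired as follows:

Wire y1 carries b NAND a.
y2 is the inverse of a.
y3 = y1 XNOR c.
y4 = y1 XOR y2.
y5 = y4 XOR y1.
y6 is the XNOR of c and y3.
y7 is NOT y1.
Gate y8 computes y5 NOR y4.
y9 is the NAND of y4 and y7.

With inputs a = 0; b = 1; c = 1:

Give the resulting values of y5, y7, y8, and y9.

y5 = 1, y7 = 0, y8 = 0, y9 = 1

y1 = b NAND a = 1 NAND 0 = 1
y2 = NOT a = NOT 0 = 1
y4 = y1 XOR y2 = 1 XOR 1 = 0
y5 = y4 XOR y1 = 0 XOR 1 = 1
y7 = NOT y1 = NOT 1 = 0
y8 = y5 NOR y4 = 1 NOR 0 = 0
y9 = y4 NAND y7 = 0 NAND 0 = 1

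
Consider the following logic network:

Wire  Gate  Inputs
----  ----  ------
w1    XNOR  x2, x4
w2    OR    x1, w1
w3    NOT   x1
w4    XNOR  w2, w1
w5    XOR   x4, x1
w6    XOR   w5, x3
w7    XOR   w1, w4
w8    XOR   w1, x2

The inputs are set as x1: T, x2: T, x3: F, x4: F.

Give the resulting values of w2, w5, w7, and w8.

w1 = x2 XNOR x4 = T XNOR F = F
w2 = x1 OR w1 = T OR F = T
w4 = w2 XNOR w1 = T XNOR F = F
w5 = x4 XOR x1 = F XOR T = T
w7 = w1 XOR w4 = F XOR F = F
w8 = w1 XOR x2 = F XOR T = T

w2 = T  w5 = T  w7 = F  w8 = T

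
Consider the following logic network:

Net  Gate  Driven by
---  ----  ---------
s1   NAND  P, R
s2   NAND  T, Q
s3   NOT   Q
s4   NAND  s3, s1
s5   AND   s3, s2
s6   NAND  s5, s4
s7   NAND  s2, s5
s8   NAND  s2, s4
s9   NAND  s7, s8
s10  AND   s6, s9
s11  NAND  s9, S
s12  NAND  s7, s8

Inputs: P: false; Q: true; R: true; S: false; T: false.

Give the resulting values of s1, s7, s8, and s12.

s1 = true; s7 = true; s8 = false; s12 = true

s1 = P NAND R = false NAND true = true
s2 = T NAND Q = false NAND true = true
s3 = NOT Q = NOT true = false
s4 = s3 NAND s1 = false NAND true = true
s5 = s3 AND s2 = false AND true = false
s7 = s2 NAND s5 = true NAND false = true
s8 = s2 NAND s4 = true NAND true = false
s12 = s7 NAND s8 = true NAND false = true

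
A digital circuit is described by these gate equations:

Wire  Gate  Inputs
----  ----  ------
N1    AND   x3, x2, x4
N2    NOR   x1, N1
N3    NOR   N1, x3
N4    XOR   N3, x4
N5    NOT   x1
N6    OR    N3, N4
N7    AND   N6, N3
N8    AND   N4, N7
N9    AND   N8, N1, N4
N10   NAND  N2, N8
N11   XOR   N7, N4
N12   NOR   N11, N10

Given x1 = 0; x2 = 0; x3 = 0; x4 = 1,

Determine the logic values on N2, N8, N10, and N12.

N1 = x3 AND x2 AND x4 = 0 AND 0 AND 1 = 0
N2 = x1 NOR N1 = 0 NOR 0 = 1
N3 = N1 NOR x3 = 0 NOR 0 = 1
N4 = N3 XOR x4 = 1 XOR 1 = 0
N6 = N3 OR N4 = 1 OR 0 = 1
N7 = N6 AND N3 = 1 AND 1 = 1
N8 = N4 AND N7 = 0 AND 1 = 0
N10 = N2 NAND N8 = 1 NAND 0 = 1
N11 = N7 XOR N4 = 1 XOR 0 = 1
N12 = N11 NOR N10 = 1 NOR 1 = 0

N2 = 1; N8 = 0; N10 = 1; N12 = 0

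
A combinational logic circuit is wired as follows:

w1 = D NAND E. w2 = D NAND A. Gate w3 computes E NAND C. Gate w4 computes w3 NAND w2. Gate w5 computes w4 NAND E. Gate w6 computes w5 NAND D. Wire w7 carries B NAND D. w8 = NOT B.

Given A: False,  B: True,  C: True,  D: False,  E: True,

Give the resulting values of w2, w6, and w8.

w2 = True  w6 = True  w8 = False

w2 = D NAND A = False NAND False = True
w3 = E NAND C = True NAND True = False
w4 = w3 NAND w2 = False NAND True = True
w5 = w4 NAND E = True NAND True = False
w6 = w5 NAND D = False NAND False = True
w8 = NOT B = NOT True = False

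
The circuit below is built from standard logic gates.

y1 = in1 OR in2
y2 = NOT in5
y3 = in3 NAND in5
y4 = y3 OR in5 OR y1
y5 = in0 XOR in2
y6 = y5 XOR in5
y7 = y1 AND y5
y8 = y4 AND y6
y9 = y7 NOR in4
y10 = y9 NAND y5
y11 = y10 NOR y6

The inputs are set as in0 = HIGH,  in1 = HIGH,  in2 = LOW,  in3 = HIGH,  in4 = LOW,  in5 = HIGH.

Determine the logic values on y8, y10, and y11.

y1 = in1 OR in2 = HIGH OR LOW = HIGH
y3 = in3 NAND in5 = HIGH NAND HIGH = LOW
y4 = y3 OR in5 OR y1 = LOW OR HIGH OR HIGH = HIGH
y5 = in0 XOR in2 = HIGH XOR LOW = HIGH
y6 = y5 XOR in5 = HIGH XOR HIGH = LOW
y7 = y1 AND y5 = HIGH AND HIGH = HIGH
y8 = y4 AND y6 = HIGH AND LOW = LOW
y9 = y7 NOR in4 = HIGH NOR LOW = LOW
y10 = y9 NAND y5 = LOW NAND HIGH = HIGH
y11 = y10 NOR y6 = HIGH NOR LOW = LOW

y8 = LOW  y10 = HIGH  y11 = LOW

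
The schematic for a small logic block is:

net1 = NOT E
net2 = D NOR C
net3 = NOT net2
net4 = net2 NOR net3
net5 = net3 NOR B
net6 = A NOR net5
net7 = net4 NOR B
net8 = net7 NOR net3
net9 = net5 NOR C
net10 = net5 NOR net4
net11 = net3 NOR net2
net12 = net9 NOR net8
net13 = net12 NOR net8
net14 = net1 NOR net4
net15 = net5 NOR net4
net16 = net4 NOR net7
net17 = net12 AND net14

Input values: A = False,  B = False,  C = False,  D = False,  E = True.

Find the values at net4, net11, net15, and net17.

net4 = False; net11 = False; net15 = False; net17 = True

net1 = NOT E = NOT True = False
net2 = D NOR C = False NOR False = True
net3 = NOT net2 = NOT True = False
net4 = net2 NOR net3 = True NOR False = False
net5 = net3 NOR B = False NOR False = True
net7 = net4 NOR B = False NOR False = True
net8 = net7 NOR net3 = True NOR False = False
net9 = net5 NOR C = True NOR False = False
net11 = net3 NOR net2 = False NOR True = False
net12 = net9 NOR net8 = False NOR False = True
net14 = net1 NOR net4 = False NOR False = True
net15 = net5 NOR net4 = True NOR False = False
net17 = net12 AND net14 = True AND True = True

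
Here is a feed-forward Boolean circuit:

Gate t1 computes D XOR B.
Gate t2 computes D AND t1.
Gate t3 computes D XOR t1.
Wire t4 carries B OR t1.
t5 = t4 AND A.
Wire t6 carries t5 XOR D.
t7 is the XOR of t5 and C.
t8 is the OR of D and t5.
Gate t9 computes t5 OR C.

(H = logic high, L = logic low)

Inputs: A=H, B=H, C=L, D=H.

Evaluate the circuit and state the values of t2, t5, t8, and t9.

t2 = L; t5 = H; t8 = H; t9 = H

t1 = D XOR B = H XOR H = L
t2 = D AND t1 = H AND L = L
t4 = B OR t1 = H OR L = H
t5 = t4 AND A = H AND H = H
t8 = D OR t5 = H OR H = H
t9 = t5 OR C = H OR L = H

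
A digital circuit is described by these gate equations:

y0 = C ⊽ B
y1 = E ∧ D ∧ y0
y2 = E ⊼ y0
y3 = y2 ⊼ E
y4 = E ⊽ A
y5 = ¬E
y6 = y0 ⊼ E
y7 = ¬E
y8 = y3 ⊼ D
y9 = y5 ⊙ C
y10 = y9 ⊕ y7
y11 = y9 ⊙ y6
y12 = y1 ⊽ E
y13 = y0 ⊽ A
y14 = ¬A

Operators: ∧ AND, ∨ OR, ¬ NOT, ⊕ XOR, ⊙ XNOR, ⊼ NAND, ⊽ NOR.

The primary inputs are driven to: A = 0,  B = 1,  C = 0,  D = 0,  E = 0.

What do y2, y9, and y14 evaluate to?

y0 = C NOR B = 0 NOR 1 = 0
y2 = E NAND y0 = 0 NAND 0 = 1
y5 = NOT E = NOT 0 = 1
y9 = y5 XNOR C = 1 XNOR 0 = 0
y14 = NOT A = NOT 0 = 1

y2 = 1, y9 = 0, y14 = 1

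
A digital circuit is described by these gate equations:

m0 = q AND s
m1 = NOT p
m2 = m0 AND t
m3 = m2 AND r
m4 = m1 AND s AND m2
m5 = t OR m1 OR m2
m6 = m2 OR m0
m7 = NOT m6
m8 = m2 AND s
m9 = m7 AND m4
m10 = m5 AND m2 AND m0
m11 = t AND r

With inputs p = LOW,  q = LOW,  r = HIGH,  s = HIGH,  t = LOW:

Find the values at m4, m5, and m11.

m0 = q AND s = LOW AND HIGH = LOW
m1 = NOT p = NOT LOW = HIGH
m2 = m0 AND t = LOW AND LOW = LOW
m4 = m1 AND s AND m2 = HIGH AND HIGH AND LOW = LOW
m5 = t OR m1 OR m2 = LOW OR HIGH OR LOW = HIGH
m11 = t AND r = LOW AND HIGH = LOW

m4 = LOW  m5 = HIGH  m11 = LOW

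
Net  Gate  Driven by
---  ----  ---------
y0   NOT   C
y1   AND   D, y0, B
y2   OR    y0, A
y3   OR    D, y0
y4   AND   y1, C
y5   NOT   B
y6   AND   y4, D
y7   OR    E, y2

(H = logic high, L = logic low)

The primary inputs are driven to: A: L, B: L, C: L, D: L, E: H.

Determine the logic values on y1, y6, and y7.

y1 = L; y6 = L; y7 = H

y0 = NOT C = NOT L = H
y1 = D AND y0 AND B = L AND H AND L = L
y2 = y0 OR A = H OR L = H
y4 = y1 AND C = L AND L = L
y6 = y4 AND D = L AND L = L
y7 = E OR y2 = H OR H = H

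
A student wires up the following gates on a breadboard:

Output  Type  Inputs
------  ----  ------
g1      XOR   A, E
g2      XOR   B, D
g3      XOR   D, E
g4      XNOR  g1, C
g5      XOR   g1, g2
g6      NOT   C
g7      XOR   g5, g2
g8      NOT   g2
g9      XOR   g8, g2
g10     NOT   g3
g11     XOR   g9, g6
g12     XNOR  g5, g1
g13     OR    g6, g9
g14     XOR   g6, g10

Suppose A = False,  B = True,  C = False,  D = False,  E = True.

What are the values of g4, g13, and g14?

g1 = A XOR E = False XOR True = True
g2 = B XOR D = True XOR False = True
g3 = D XOR E = False XOR True = True
g4 = g1 XNOR C = True XNOR False = False
g6 = NOT C = NOT False = True
g8 = NOT g2 = NOT True = False
g9 = g8 XOR g2 = False XOR True = True
g10 = NOT g3 = NOT True = False
g13 = g6 OR g9 = True OR True = True
g14 = g6 XOR g10 = True XOR False = True

g4 = False; g13 = True; g14 = True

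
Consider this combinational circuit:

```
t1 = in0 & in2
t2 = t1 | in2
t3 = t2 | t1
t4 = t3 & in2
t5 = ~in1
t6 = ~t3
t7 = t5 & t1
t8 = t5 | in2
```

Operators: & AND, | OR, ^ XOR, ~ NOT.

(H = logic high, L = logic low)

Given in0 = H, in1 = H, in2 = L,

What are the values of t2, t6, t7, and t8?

t1 = in0 AND in2 = H AND L = L
t2 = t1 OR in2 = L OR L = L
t3 = t2 OR t1 = L OR L = L
t5 = NOT in1 = NOT H = L
t6 = NOT t3 = NOT L = H
t7 = t5 AND t1 = L AND L = L
t8 = t5 OR in2 = L OR L = L

t2 = L, t6 = H, t7 = L, t8 = L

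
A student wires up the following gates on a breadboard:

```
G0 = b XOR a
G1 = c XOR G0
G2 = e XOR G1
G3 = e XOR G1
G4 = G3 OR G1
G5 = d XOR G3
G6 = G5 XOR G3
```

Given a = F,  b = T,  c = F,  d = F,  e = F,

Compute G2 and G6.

G0 = b XOR a = T XOR F = T
G1 = c XOR G0 = F XOR T = T
G2 = e XOR G1 = F XOR T = T
G3 = e XOR G1 = F XOR T = T
G5 = d XOR G3 = F XOR T = T
G6 = G5 XOR G3 = T XOR T = F

G2 = T  G6 = F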